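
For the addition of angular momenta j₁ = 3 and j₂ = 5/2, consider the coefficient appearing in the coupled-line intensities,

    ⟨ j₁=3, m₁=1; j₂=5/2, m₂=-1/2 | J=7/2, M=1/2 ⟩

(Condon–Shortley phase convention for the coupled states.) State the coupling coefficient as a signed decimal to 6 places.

-0.125988

j₁+j₂−J=2  J+j₁−j₂=4  J−j₁+j₂=3  j₁+j₂+J+1=10
(j₁±m₁, j₂±m₂, J±M) = (4,2,2,3,4,3)
P² = 9216/175
sum k=0..2:
  [0] +1/16 = 1/16
  [1] −1/12 = -1/12
  [2] +1/288 = 1/288
S = -5/288
C² = P²·S² = 1/63 ; C = -0.125988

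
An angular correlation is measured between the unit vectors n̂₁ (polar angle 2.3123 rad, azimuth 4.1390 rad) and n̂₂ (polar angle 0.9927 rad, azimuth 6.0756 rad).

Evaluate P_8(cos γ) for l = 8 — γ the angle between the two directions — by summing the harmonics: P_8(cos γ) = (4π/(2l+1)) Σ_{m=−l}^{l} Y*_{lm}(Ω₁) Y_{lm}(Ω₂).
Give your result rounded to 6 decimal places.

Summing Y*_{l m}(θ₁,φ₁)·Y_{l m}(θ₂,φ₂) over m ∈ [−8, 8]; prefactor 4π/(2·8+1) = 0.739198:
  m=-8: (-0.005634, 0.044733) × (-0.011199, 0.124254) = (-0.005495, -0.001201)  (running Σ = (-0.005495, -0.001201))
  m=-7: (0.126471, 0.106237) × (0.038233, 0.323339) = (-0.029515, 0.044955)  (running Σ = (-0.035010, 0.043754))
  m=-6: (0.338061, -0.104109) × (0.144410, 0.428180) = (0.093397, 0.129717)  (running Σ = (0.058386, 0.173471))
  m=-5: (0.124828, -0.443018) × (0.137537, 0.233202) = (0.120481, -0.031821)  (running Σ = (0.178867, 0.141649))
  m=-4: (-0.176387, -0.199994) × (-0.108714, -0.118953) = (-0.004614, 0.042724)  (running Σ = (0.174253, 0.184374))
  m=-3: (0.174290, -0.026229) × (-0.292933, -0.210349) = (-0.056572, -0.028978)  (running Σ = (0.117681, 0.155395))
  m=-2: (0.153656, -0.340398) × (-0.018419, -0.008119) = (-0.005594, 0.005022)  (running Σ = (0.112087, 0.160417))
  m=-1: (0.004130, 0.006396) × (0.336516, 0.070877) = (0.000937, 0.002445)  (running Σ = (0.113023, 0.162863))
  m=0: (0.369892, -0.000000) × (0.072733, 0.000000) = (0.026903, 0.000000)  (running Σ = (0.139927, 0.162863))
  m=1: (-0.004130, 0.006396) × (-0.336516, 0.070877) = (0.000937, -0.002445)  (running Σ = (0.140864, 0.160417))
  m=2: (0.153656, 0.340398) × (-0.018419, 0.008119) = (-0.005594, -0.005022)  (running Σ = (0.135270, 0.155395))
  m=3: (-0.174290, -0.026229) × (0.292933, -0.210349) = (-0.056572, 0.028978)  (running Σ = (0.078697, 0.184374))
  m=4: (-0.176387, 0.199994) × (-0.108714, 0.118953) = (-0.004614, -0.042724)  (running Σ = (0.074083, 0.141649))
  m=5: (-0.124828, -0.443018) × (-0.137537, 0.233202) = (0.120481, 0.031821)  (running Σ = (0.194564, 0.173471))
  m=6: (0.338061, 0.104109) × (0.144410, -0.428180) = (0.093397, -0.129717)  (running Σ = (0.287961, 0.043754))
  m=7: (-0.126471, 0.106237) × (-0.038233, 0.323339) = (-0.029515, -0.044955)  (running Σ = (0.258446, -0.001201))
  m=8: (-0.005634, -0.044733) × (-0.011199, -0.124254) = (-0.005495, 0.001201)  (running Σ = (0.252950, 0.000000))
Σ over m = (0.252950, 0.000000); ×(4π/17) → (0.186980, 0.000000). Real part: 0.186980

0.186980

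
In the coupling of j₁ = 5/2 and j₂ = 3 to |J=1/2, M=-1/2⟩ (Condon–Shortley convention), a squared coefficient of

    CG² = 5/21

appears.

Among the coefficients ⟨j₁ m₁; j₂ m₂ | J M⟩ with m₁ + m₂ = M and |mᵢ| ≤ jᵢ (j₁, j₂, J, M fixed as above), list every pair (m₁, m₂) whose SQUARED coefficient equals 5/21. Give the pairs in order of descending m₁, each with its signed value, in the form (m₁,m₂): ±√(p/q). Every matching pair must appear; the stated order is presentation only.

(3/2,-2): −√(5/21)

Admissible pairs with m₁+m₂ = M = -1/2: (-5/2,2), (-3/2,1), (-1/2,0), (1/2,-1), (3/2,-2), (5/2,-3)
  (m₁,m₂)=(5/2,-3): CG² = 2/7, CG = +√(2/7)
  (m₁,m₂)=(3/2,-2): CG² = 5/21, CG = −√(5/21)   ← matches the target
  (m₁,m₂)=(1/2,-1): CG² = 4/21, CG = +√(4/21)
  (m₁,m₂)=(-1/2,0): CG² = 1/7, CG = −√(1/7)
  (m₁,m₂)=(-3/2,1): CG² = 2/21, CG = +√(2/21)
  (m₁,m₂)=(-5/2,2): CG² = 1/21, CG = −√(1/21)
Pairs with CG² = 5/21: (3/2,-2): −√(5/21)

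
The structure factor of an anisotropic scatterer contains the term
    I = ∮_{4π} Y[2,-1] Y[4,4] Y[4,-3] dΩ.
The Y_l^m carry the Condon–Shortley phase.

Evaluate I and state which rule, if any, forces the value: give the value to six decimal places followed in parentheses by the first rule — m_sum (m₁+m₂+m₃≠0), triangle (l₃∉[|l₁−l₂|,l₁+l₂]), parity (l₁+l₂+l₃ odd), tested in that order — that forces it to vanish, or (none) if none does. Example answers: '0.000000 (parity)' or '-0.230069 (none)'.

m-sum 0 ✓  L=10 even ✓  2≤4≤6 ✓
Π(2lᵢ+1) = 5×9×9 = 405
triangle coeff Δ(2,4,4) = 1/13860
Σ_t [0,2]: t=0:+1/192 t=1:−1/36 t=2:+1/192 = -5/288
(3j)²=20/693 [(2 4 4; 0 0 0)], sign=-1
Σ_t [2,2]: t=2:+1/1440 = 1/1440
(3j)²=7/165 [(2 4 4; -1 4 -3)], sign=-1
⇒ 4πI² = 60/121
I = (+1)√(60/121/(4π)) = 0.19864517
No selection rule forces the value: the integral is nonzero (none).

0.198645 (none)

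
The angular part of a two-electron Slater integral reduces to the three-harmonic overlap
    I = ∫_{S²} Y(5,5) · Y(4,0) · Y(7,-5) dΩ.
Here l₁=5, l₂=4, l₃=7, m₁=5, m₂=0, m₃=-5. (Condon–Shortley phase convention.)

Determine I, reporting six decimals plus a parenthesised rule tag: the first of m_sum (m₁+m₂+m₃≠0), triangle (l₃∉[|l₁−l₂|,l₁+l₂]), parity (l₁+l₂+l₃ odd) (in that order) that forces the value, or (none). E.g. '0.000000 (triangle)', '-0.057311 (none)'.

Rules hold: Σm=0, L=16 even, 1≤7≤9.
N = 11·9·15 = 1485
Δ = 2!·8!·6!/17! = 1/6126120
Racah Σ t=0..2: t=0:+1/69120 t=1:−1/20736 t=2:+1/69120 = -1/51840
⇒ 3j(5 4 7; 0 0 0)² = 280/21879, sgn +1
Racah Σ t=0..0: t=0:+1/3870720 = 1/3870720
⇒ 3j(5 4 7; 5 0 -5)² = 135/6188, sgn +1
4πI² = N·(3j₀)²·(3jₘ)² = 20250/48841
I = +1·√(0.414611/4π) = 0.18164160
No selection rule forces the value: the integral is nonzero (none).

0.181642 (none)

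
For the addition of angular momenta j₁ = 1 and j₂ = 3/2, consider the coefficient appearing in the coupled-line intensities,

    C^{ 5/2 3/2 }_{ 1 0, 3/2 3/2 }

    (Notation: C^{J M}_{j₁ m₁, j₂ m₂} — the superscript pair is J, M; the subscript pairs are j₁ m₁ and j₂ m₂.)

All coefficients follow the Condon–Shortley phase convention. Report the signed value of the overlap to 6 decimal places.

j₁+j₂−J=0  J+j₁−j₂=2  J−j₁+j₂=3  j₁+j₂+J+1=6
(j₁±m₁, j₂±m₂, J±M) = (1,1,3,0,4,1)
P² = 72/5
sum k=0..0:
  [0] +1/6 = 1/6
S = 1/6
C² = P²·S² = 2/5 ; C = +0.632456

+√(2/5) = +0.632456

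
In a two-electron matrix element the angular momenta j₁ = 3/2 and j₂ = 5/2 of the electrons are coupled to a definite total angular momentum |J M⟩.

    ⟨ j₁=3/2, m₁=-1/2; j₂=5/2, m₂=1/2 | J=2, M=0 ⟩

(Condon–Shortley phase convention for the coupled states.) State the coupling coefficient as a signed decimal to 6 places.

−√(1/14) ≈ -0.267261

j₁+j₂−J=2  J+j₁−j₂=1  J−j₁+j₂=3  j₁+j₂+J+1=7
(j₁±m₁, j₂±m₂, J±M) = (1,2,3,2,2,2)
P² = 8/7
sum k=1..2:
  [1] −1/2 = -1/2
  [2] +1/4 = 1/4
S = -1/4
C² = P²·S² = 1/14 ; C = -0.267261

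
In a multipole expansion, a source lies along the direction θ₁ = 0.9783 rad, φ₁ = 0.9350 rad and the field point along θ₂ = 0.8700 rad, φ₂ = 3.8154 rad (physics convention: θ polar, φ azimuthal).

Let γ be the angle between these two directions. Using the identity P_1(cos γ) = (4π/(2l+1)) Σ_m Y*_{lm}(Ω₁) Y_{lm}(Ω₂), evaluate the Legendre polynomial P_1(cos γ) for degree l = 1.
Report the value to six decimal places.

-0.252450

Term-by-term m-sum for l=1 (normalisation 4π/3 = 4.188790):
  m=-1: (0.170191, 0.230602) × (-0.206359, 0.164771) = (-0.073117, -0.019544)  (running Σ = (-0.073117, -0.019544))
  m=0: (0.272852, -0.000000) × (0.315064, 0.000000) = (0.085966, 0.000000)  (running Σ = (0.012849, -0.019544))
  m=1: (-0.170191, 0.230602) × (0.206359, 0.164771) = (-0.073117, 0.019544)  (running Σ = (-0.060268, 0.000000))
Σ over m = (-0.060268, 0.000000); ×(4π/3) → (-0.252450, 0.000000). Real part: -0.252450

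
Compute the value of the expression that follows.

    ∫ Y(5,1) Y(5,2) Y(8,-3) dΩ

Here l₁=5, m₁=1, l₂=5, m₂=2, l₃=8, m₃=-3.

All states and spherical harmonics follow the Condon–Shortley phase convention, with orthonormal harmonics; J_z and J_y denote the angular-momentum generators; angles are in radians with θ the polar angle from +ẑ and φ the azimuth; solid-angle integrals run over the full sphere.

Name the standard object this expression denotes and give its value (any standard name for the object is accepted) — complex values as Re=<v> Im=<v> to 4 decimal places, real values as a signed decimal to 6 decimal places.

Gaunt coefficient, -0.105670

This is a Gaunt coefficient — the integral of a triple product of spherical harmonics over the sphere.
Checks pass: Σm=0; 18 even; l₃=8∈[0,10].
(2·5+1)(2·5+1)(2·8+1) = 2057
Δ: 2! 8! 8! / 19! → 1/37413090
sum: t=0:+1/1036800 t=1:−1/331776 t=2:+1/1036800 = -1/921600
3j²(5 5 8; 0 0 0) = Δ·Π!·Σ² = 490/46189  (sign -1)
sum: t=0:+1/5806080 t=1:−1/1036800 t=2:+1/2073600 = -1/3225600
3j²(5 5 8; 1 2 -3) = Δ·Π!·Σ² = 27/4199  (sign +1)
combine: 4πI² = 2057·490/46189·27/4199 = 145530/1037153
take √, sign -1: I = -0.10566956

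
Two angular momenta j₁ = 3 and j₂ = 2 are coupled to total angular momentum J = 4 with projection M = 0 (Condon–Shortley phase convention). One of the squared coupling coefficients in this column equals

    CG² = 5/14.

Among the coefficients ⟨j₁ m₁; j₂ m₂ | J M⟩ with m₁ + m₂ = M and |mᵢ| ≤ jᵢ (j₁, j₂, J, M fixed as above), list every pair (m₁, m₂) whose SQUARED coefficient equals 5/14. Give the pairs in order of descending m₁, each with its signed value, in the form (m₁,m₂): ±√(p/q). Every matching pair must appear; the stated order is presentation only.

(1,-1): +√(5/14); (-1,1): −√(5/14)

Admissible pairs with m₁+m₂ = M = 0: (-2,2), (-1,1), (0,0), (1,-1), (2,-2)
  (m₁,m₂)=(2,-2): CG² = 1/7, CG = +√(1/7)
  (m₁,m₂)=(1,-1): CG² = 5/14, CG = +√(5/14)   ← matches the target
  (m₁,m₂)=(0,0): CG² = 0/1, CG = 0
  (m₁,m₂)=(-1,1): CG² = 5/14, CG = −√(5/14)   ← matches the target
  (m₁,m₂)=(-2,2): CG² = 1/7, CG = −√(1/7)
Pairs with CG² = 5/14: (1,-1): +√(5/14); (-1,1): −√(5/14)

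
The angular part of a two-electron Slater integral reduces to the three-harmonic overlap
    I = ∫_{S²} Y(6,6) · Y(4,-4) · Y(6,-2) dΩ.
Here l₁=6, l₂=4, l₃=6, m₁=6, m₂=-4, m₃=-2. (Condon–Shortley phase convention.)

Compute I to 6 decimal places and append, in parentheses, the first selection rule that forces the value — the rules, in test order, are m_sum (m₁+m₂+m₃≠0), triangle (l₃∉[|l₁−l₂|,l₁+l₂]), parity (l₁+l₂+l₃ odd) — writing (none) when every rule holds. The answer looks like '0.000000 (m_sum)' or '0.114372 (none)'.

0.056161 (none)

Rules hold: Σm=0, L=16 even, 2≤6≤10.
N = 13·9·13 = 1521
Δ = 4!·8!·4!/17! = 1/15315300
Racah Σ t=0..4: t=0:+1/829440 t=1:−1/25920 t=2:+1/9216 t=3:−1/25920 t=4:+1/829440 = 7/207360
⇒ 3j(6 4 6; 0 0 0)² = 28/2431, sgn +1
Racah Σ t=0..0: t=0:+1/23224320 = 1/23224320
⇒ 3j(6 4 6; 6 -4 -2)² = 1/442, sgn +1
4πI² = N·(3j₀)²·(3jₘ)² = 126/3179
I = +1·√(0.0396351/4π) = 0.05616103
No selection rule forces the value: the integral is nonzero (none).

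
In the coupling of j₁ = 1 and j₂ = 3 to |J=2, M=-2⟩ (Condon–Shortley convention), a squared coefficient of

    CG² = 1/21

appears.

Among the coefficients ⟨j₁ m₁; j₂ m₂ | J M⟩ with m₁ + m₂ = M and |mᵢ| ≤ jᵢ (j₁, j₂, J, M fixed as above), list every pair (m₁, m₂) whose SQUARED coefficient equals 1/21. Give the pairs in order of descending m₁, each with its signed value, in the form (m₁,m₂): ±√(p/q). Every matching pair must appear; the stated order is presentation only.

(-1,-1): +√(1/21)

Admissible pairs with m₁+m₂ = M = -2: (-1,-1), (0,-2), (1,-3)
  (m₁,m₂)=(1,-3): CG² = 5/7, CG = +√(5/7)
  (m₁,m₂)=(0,-2): CG² = 5/21, CG = −√(5/21)
  (m₁,m₂)=(-1,-1): CG² = 1/21, CG = +√(1/21)   ← matches the target
Pairs with CG² = 1/21: (-1,-1): +√(1/21)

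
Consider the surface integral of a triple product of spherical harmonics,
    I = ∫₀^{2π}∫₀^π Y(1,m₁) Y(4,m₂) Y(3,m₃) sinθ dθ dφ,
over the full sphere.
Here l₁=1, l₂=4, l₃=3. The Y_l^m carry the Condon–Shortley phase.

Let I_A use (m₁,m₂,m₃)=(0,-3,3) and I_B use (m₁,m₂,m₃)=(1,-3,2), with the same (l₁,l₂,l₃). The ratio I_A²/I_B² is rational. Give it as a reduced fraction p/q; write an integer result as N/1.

l's match ⇒ only the (l;m) 3-j factors differ between A and B.
A: triangle coeff Δ(1,4,3) = 1/252; Σ_t [1,1]: t=1:−1/720 = -1/720; (3j)²=1/36 [(1 4 3; 0 -3 3)], sign=-1
B: triangle coeff Δ(1,4,3) = 1/252; Σ_t [0,0]: t=0:+1/240 = 1/240; (3j)²=1/12 [(1 4 3; 1 -3 2)], sign=-1
I_A²/I_B² = (1/36)/(1/12) = 1/3

1/3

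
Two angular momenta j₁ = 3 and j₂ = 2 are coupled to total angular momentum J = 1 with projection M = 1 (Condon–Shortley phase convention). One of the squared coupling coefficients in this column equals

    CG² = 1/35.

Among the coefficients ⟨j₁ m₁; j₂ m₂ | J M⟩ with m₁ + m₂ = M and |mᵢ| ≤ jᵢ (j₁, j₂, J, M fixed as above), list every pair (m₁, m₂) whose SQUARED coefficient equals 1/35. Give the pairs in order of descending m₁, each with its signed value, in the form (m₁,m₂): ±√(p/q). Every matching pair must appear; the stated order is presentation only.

(-1,2): +√(1/35)

Admissible pairs with m₁+m₂ = M = 1: (-1,2), (0,1), (1,0), (2,-1), (3,-2)
  (m₁,m₂)=(3,-2): CG² = 3/7, CG = +√(3/7)
  (m₁,m₂)=(2,-1): CG² = 2/7, CG = −√(2/7)
  (m₁,m₂)=(1,0): CG² = 6/35, CG = +√(6/35)
  (m₁,m₂)=(0,1): CG² = 3/35, CG = −√(3/35)
  (m₁,m₂)=(-1,2): CG² = 1/35, CG = +√(1/35)   ← matches the target
Pairs with CG² = 1/35: (-1,2): +√(1/35)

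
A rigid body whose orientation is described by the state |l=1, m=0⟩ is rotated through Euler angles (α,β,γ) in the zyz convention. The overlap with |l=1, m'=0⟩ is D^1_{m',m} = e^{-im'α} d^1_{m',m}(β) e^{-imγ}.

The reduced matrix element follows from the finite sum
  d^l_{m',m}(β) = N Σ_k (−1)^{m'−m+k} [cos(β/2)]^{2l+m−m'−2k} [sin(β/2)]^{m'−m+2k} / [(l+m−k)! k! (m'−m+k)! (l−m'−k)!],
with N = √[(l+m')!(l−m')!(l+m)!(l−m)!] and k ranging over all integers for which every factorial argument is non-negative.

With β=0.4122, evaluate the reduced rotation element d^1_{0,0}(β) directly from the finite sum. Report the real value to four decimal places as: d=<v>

d^1_{0,0}(β=0.4122) via the finite sum:
Half-angle: c=0.978836, s=0.204644. N=√(1·1·1·1)=1.000000
k∈{0,1} keeps every argument non-negative
  k=0: (−1)^0·1.0000/(1)·0.9788^2·0.2046^0 = +0.958121
  k=1: (−1)^1·1.0000/(1)·0.9788^0·0.2046^2 = -0.041879
d^1_{0,0}(0.4122) = +0.958121 -0.041879 = +0.916242

d=0.9162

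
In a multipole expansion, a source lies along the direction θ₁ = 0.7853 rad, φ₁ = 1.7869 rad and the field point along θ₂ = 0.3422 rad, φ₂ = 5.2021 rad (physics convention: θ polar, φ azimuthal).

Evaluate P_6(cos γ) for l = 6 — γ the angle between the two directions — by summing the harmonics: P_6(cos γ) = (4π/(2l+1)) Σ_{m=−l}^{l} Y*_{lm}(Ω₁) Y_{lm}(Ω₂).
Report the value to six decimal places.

0.323698

Addition theorem: P_6(cos γ) = (4π/13) Σ_m Y*_{lm}(Ω₁) Y_{lm}(Ω₂), m = −6…6:
  term(m=-6) = -0.00000 - 0.00004j   from Y*(Ω₁)=-0.01634 - 0.05810j, Y(Ω₂)=0.00068 + 0.00014j
  term(m=-5) = -0.00028 + 0.00137j   from Y*(Ω₁)=-0.18447 + 0.09846j, Y(Ω₂)=0.00428 - 0.00516j
  term(m=-4) = 0.00729 - 0.01413j   from Y*(Ω₁)=0.26049 + 0.30529j, Y(Ω₂)=-0.01500 - 0.03669j
  term(m=-3) = -0.04351 + 0.04671j   from Y*(Ω₁)=0.24589 - 0.32459j, Y(Ω₂)=-0.15596 - 0.01591j
  term(m=-2) = 0.01412 - 0.00860j   from Y*(Ω₁)=-0.03718 - 0.01715j, Y(Ω₂)=-0.22518 + 0.33531j
  term(m=-1) = 0.19725 - 0.05536j   from Y*(Ω₁)=0.07728 - 0.35203j, Y(Ω₂)=0.26736 + 0.50161j
  term(m=+0) = -0.01486 + 0.00000j   from Y*(Ω₁)=-0.15121 + 0.00000j, Y(Ω₂)=0.09827 + 0.00000j
  term(m=+1) = 0.19725 + 0.05536j   from Y*(Ω₁)=-0.07728 - 0.35203j, Y(Ω₂)=-0.26736 + 0.50161j
  term(m=+2) = 0.01412 + 0.00860j   from Y*(Ω₁)=-0.03718 + 0.01715j, Y(Ω₂)=-0.22518 - 0.33531j
  term(m=+3) = -0.04351 - 0.04671j   from Y*(Ω₁)=-0.24589 - 0.32459j, Y(Ω₂)=0.15596 - 0.01591j
  term(m=+4) = 0.00729 + 0.01413j   from Y*(Ω₁)=0.26049 - 0.30529j, Y(Ω₂)=-0.01500 + 0.03669j
  term(m=+5) = -0.00028 - 0.00137j   from Y*(Ω₁)=0.18447 + 0.09846j, Y(Ω₂)=-0.00428 - 0.00516j
  term(m=+6) = -0.00000 + 0.00004j   from Y*(Ω₁)=-0.01634 + 0.05810j, Y(Ω₂)=0.00068 - 0.00014j
Total Σ_m = 0.33487 - 0.00000j. Multiply by 0.966644: 0.32370 - 0.00000j. P_6(cos γ) = 0.323698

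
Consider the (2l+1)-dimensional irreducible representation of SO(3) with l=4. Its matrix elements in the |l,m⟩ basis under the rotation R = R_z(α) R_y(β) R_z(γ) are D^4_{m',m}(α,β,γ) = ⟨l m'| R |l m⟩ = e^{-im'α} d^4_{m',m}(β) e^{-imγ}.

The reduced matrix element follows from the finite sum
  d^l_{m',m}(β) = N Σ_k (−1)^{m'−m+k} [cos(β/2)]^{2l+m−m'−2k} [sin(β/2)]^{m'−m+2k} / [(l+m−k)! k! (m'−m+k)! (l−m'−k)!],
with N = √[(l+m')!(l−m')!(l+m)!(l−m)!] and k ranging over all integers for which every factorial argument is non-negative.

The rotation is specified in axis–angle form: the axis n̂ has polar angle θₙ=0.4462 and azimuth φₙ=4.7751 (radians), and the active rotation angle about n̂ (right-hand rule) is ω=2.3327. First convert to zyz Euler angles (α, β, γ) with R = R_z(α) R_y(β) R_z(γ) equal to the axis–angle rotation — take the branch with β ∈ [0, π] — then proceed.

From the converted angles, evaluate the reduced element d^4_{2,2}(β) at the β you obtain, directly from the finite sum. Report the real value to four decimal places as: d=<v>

Axis–angle → zyz. n̂ = (sinθₙcosφₙ, sinθₙsinφₙ, cosθₙ) = (+0.027045, -0.430692, +0.902093), ω = 2.3327.
R = I cosω + sinω [n̂]ₓ + (1−cosω) n̂n̂ᵀ gives
  R = [-0.689064, -0.672374, -0.270378; +0.632997, -0.376756, -0.676291; +0.352854, -0.637156, +0.685220]
β = atan2(√(R₁₃²+R₂₃²), R₃₃) = 0.815891; α = atan2(R₂₃, R₁₃) mod 2π = 4.332059; γ = atan2(R₃₂, −R₃₁) mod 2π = 4.206637
d^4_{2,2}(β=0.8159) via the finite sum:
Half-angle: c=0.917938, s=0.396724. N=√(720·2·720·2)=1440.000000
Admissible k: 0..2 (factorial args all ≥0)
  k=0: (−1)^0·1440.0000/(1440)·0.9179^8·0.3967^0 = +0.504088
  k=1: (−1)^1·1440.0000/(120)·0.9179^6·0.3967^2 = -1.129896
  k=2: (−1)^2·1440.0000/(96)·0.9179^4·0.3967^4 = +0.263815
d^4_{2,2}(0.8159) = +0.504088 -1.129896 +0.263815 = -0.361993

d=-0.3620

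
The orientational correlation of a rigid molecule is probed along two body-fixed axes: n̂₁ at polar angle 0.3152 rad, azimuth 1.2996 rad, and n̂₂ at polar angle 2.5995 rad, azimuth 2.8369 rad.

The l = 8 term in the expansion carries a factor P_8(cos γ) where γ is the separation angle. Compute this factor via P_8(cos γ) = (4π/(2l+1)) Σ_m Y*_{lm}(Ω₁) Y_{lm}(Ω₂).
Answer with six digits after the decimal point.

-0.062961

Addition theorem: P_8(cos γ) = (4π/17) Σ_m Y*_{lm}(Ω₁) Y_{lm}(Ω₂), m = −8…8:
  [-8]  conj(Y_{8,-8})(Ω₁) = -0.00002 - 0.00004j ; Y_{8,-8}(Ω₂) = -0.00197 + 0.00167j ; Δ = 0.00000 + 0.00000j
  [-7]  conj(Y_{8,-7})(Ω₁) = -0.00051 + 0.00017j ; Y_{8,-7}(Ω₂) = -0.00916 + 0.01454j ; Δ = 0.00000 - 0.00001j
  [-6]  conj(Y_{8,-6})(Ω₁) = 0.00024 + 0.00419j ; Y_{8,-6}(Ω₂) = -0.01808 + 0.06870j ; Δ = -0.00029 - 0.00006j
  [-5]  conj(Y_{8,-5})(Ω₁) = 0.02283 + 0.00498j ; Y_{8,-5}(Ω₂) = 0.00965 + 0.20366j ; Δ = -0.00079 + 0.00470j
  [-4]  conj(Y_{8,-4})(Ω₁) = 0.04467 - 0.08455j ; Y_{8,-4}(Ω₂) = 0.13986 + 0.38074j ; Δ = 0.03844 + 0.00518j
  [-3]  conj(Y_{8,-3})(Ω₁) = -0.20431 - 0.19310j ; Y_{8,-3}(Ω₂) = 0.30877 + 0.40055j ; Δ = 0.01426 - 0.14146j
  [-2]  conj(Y_{8,-2})(Ω₁) = -0.46727 + 0.28162j ; Y_{8,-2}(Ω₂) = 0.19142 + 0.13361j ; Δ = -0.12707 - 0.00853j
  [-1]  conj(Y_{8,-1})(Ω₁) = 0.14116 + 0.50770j ; Y_{8,-1}(Ω₂) = -0.29170 - 0.09173j ; Δ = 0.00540 - 0.16104j
  [+0]  conj(Y_{8,0})(Ω₁) = -0.15703 + 0.00000j ; Y_{8,0}(Ω₂) = -0.34984 + 0.00000j ; Δ = 0.05493 + 0.00000j
  [+1]  conj(Y_{8,1})(Ω₁) = -0.14116 + 0.50770j ; Y_{8,1}(Ω₂) = 0.29170 - 0.09173j ; Δ = 0.00540 + 0.16104j
  [+2]  conj(Y_{8,2})(Ω₁) = -0.46727 - 0.28162j ; Y_{8,2}(Ω₂) = 0.19142 - 0.13361j ; Δ = -0.12707 + 0.00853j
  [+3]  conj(Y_{8,3})(Ω₁) = 0.20431 - 0.19310j ; Y_{8,3}(Ω₂) = -0.30877 + 0.40055j ; Δ = 0.01426 + 0.14146j
  [+4]  conj(Y_{8,4})(Ω₁) = 0.04467 + 0.08455j ; Y_{8,4}(Ω₂) = 0.13986 - 0.38074j ; Δ = 0.03844 - 0.00518j
  [+5]  conj(Y_{8,5})(Ω₁) = -0.02283 + 0.00498j ; Y_{8,5}(Ω₂) = -0.00965 + 0.20366j ; Δ = -0.00079 - 0.00470j
  [+6]  conj(Y_{8,6})(Ω₁) = 0.00024 - 0.00419j ; Y_{8,6}(Ω₂) = -0.01808 - 0.06870j ; Δ = -0.00029 + 0.00006j
  [+7]  conj(Y_{8,7})(Ω₁) = 0.00051 + 0.00017j ; Y_{8,7}(Ω₂) = 0.00916 + 0.01454j ; Δ = 0.00000 + 0.00001j
  [+8]  conj(Y_{8,8})(Ω₁) = -0.00002 + 0.00004j ; Y_{8,8}(Ω₂) = -0.00197 - 0.00167j ; Δ = 0.00000 - 0.00000j
Σ over m = -0.08517 + 0.00000j; ×(4π/17) → -0.06296 + 0.00000j. Real part: -0.062961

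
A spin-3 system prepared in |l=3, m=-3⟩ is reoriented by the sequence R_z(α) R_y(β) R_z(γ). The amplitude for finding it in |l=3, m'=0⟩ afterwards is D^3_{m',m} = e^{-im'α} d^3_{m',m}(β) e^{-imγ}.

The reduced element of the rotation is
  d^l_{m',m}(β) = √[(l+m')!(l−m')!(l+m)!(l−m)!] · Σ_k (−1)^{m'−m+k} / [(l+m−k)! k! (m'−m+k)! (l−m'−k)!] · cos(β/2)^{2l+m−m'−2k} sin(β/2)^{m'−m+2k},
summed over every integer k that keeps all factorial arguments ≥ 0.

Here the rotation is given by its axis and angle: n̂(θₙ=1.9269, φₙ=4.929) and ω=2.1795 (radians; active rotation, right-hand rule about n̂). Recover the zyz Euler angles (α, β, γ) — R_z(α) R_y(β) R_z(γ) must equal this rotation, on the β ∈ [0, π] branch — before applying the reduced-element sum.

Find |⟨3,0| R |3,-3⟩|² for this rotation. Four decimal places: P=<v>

P=0.1953

Axis–angle → zyz. n̂ = (sinθₙcosφₙ, sinθₙsinφₙ, cosθₙ) = (+0.201437, -0.915360, -0.348625), ω = 2.1795.
R = I cosω + sinω [n̂]ₓ + (1−cosω) n̂n̂ᵀ gives
  R = [-0.508025, -0.003813, -0.861334; -0.575830, +0.745185, +0.336333; +0.640570, +0.666847, -0.380768]
β = atan2(√(R₁₃²+R₂₃²), R₃₃) = 1.961423; α = atan2(R₂₃, R₁₃) mod 2π = 2.769321; γ = atan2(R₃₂, −R₃₁) mod 2π = 2.336099
D^3_{0,-3}(2.7693,1.9614,2.3361) = e^{-i·0·2.7693}·d^3_{0,-3}(1.9614)·e^{-i·-3·2.3361}. Compute d first:
With c≡cos(β/2)=0.556431 and s≡sin(β/2)=0.830894, N=[6·6·1·720]^{1/2}=160.996894
The bounds max(0,m−m')=0 and min(l+m,l−m')=0 give 1 term
  k=0: (−1)^3·160.9969/(36)·0.5564^3·0.8309^3 = -0.441963
d^3_{0,-3}(1.9614) = -0.441963
|D^3_{0,-3}|² = |d^3_{0,-3}(β)|² = (-0.441963)² = 0.195331 (the z-rotation phases have unit modulus)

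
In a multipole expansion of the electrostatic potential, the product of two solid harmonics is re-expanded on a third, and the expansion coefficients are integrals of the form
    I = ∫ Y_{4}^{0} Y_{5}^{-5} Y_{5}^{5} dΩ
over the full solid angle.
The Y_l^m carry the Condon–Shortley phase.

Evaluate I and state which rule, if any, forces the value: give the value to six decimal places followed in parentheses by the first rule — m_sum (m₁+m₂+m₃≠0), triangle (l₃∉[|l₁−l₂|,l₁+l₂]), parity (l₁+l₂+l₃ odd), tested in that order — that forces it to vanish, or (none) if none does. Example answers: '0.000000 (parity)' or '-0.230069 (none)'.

Rules hold: Σm=0, L=14 even, 1≤5≤9.
N = 9·11·11 = 1089
Δ = 4!·4!·6!/15! = 1/3153150
Racah Σ t=0..4: t=0:+1/69120 t=1:−1/1728 t=2:+1/576 t=3:−1/1728 t=4:+1/69120 = 7/11520
⇒ 3j(4 5 5; 0 0 0)² = 2/143, sgn -1
Racah Σ t=0..0: t=0:+1/414720 = 1/414720
⇒ 3j(4 5 5; 0 -5 5)² = 2/143, sgn +1
4πI² = N·(3j₀)²·(3jₘ)² = 36/169
I = -1·√(0.213018/4π) = -0.13019760
No selection rule forces the value: the integral is nonzero (none).

-0.130198 (none)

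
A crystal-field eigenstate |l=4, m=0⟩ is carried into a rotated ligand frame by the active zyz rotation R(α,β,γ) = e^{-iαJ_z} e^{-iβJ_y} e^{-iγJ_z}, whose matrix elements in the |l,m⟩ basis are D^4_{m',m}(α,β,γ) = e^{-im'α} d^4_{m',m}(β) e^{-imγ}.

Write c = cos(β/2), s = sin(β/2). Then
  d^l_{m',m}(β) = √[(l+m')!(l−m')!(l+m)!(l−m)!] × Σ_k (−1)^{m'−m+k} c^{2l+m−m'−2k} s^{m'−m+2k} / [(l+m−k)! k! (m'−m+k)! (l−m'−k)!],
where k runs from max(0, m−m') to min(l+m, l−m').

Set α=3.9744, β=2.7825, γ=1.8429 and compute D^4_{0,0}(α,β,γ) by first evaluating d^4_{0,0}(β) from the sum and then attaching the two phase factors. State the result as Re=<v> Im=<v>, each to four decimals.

Re=0.4492 Im=0.0000

D^4_{0,0}(3.9744,2.7825,1.8429) = e^{-i·0·3.9744}·d^4_{0,0}(2.7825)·e^{-i·0·1.8429}. Compute d first:
Half-angle: c=0.178583, s=0.983925. N=√(24·24·24·24)=576.000000
The bounds max(0,m−m')=0 and min(l+m,l−m')=4 give 5 terms
  k=0: (−1)^0·576.0000/(576)·0.1786^8·0.9839^0 = +0.000001
  k=1: (−1)^1·576.0000/(36)·0.1786^6·0.9839^2 = -0.000502
  k=2: (−1)^2·576.0000/(16)·0.1786^4·0.9839^4 = +0.034317
  k=3: (−1)^3·576.0000/(36)·0.1786^2·0.9839^6 = -0.462991
  k=4: (−1)^4·576.0000/(576)·0.1786^0·0.9839^8 = +0.878406
d^4_{0,0}(2.7825) = +0.000001 -0.000502 +0.034317 -0.462991 +0.878406 = +0.449231
D = (+1.000000+0.000000i)·(+0.449231)·(+1.000000+0.000000i) = +0.449231+0.000000i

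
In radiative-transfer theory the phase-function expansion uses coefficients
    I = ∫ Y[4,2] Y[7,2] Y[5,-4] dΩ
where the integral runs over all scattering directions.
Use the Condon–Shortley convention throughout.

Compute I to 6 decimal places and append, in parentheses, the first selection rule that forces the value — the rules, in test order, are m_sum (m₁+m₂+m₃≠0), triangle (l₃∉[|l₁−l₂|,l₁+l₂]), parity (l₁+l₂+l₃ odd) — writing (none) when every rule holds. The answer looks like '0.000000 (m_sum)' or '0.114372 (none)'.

Checks pass: Σm=0; 16 even; l₃=5∈[3,11].
(2·4+1)(2·7+1)(2·5+1) = 1485
Δ: 6! 2! 8! / 17! → 1/6126120
sum: t=2:+1/69120 t=3:−1/20736 t=4:+1/69120 = -1/51840
3j²(4 7 5; 0 0 0) = Δ·Π!·Σ² = 280/21879  (sign +1)
sum: t=1:−1/4838400 t=2:+1/483840 = 1/537600
3j²(4 7 5; 2 2 -4) = Δ·Π!·Σ² = 2187/170170  (sign -1)
combine: 4πI² = 1485·280/21879·2187/170170 = 131220/537251
take √, sign -1: I = -0.13941403
No selection rule forces the value: the integral is nonzero (none).

-0.139414 (none)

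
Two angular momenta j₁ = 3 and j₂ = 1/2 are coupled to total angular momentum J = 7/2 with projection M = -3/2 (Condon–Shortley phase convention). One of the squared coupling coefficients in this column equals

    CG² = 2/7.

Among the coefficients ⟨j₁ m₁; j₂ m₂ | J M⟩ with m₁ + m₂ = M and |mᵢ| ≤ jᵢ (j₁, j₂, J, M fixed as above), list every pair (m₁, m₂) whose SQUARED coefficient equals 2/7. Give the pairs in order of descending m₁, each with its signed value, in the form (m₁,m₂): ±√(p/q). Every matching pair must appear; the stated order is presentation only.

(-2,1/2): +√(2/7)

Admissible pairs with m₁+m₂ = M = -3/2: (-2,1/2), (-1,-1/2)
  (m₁,m₂)=(-1,-1/2): CG² = 5/7, CG = +√(5/7)
  (m₁,m₂)=(-2,1/2): CG² = 2/7, CG = +√(2/7)   ← matches the target
Pairs with CG² = 2/7: (-2,1/2): +√(2/7)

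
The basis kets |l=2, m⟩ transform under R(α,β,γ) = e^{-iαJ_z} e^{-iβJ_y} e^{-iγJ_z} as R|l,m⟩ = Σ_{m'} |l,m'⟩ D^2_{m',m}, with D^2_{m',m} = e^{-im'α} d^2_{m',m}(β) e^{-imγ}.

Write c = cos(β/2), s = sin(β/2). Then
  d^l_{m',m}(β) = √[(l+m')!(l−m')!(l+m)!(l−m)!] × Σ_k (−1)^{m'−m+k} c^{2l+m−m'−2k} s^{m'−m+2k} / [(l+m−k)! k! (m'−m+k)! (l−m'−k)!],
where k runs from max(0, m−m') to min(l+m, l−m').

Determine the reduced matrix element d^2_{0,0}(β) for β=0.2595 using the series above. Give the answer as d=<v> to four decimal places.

d=0.9012

d^2_{0,0}(β=0.2595) via the finite sum:
Half-angle: c=0.991594, s=0.129386. N=√(2·2·2·2)=4.000000
Admissible k: 0..2 (factorial args all ≥0)
  k=0: (−1)^0·4.0000/(4)·0.9916^4·0.1294^0 = +0.966799
  k=1: (−1)^1·4.0000/(1)·0.9916^2·0.1294^2 = -0.065842
  k=2: (−1)^2·4.0000/(4)·0.9916^0·0.1294^4 = +0.000280
d^2_{0,0}(0.2595) = +0.966799 -0.065842 +0.000280 = +0.901237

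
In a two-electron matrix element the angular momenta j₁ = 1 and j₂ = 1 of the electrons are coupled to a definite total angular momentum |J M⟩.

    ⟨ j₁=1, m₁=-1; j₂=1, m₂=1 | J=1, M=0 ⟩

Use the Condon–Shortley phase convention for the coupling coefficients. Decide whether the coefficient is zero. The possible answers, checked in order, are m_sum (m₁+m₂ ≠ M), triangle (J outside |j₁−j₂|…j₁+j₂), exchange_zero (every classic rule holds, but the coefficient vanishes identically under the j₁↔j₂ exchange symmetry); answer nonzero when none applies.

m-sum: m₁+m₂ = -1+1 = 0, M = 0  ✓
triangle: |j₁−j₂| = 0 ≤ J = 1 ≤ j₁+j₂ = 2  ✓
exchange: j₁≠j₂ or m₁≠m₂ — the exchange symmetry imposes no constraint here
value check: CG = −√(1/2) = -0.707107 ≠ 0

nonzero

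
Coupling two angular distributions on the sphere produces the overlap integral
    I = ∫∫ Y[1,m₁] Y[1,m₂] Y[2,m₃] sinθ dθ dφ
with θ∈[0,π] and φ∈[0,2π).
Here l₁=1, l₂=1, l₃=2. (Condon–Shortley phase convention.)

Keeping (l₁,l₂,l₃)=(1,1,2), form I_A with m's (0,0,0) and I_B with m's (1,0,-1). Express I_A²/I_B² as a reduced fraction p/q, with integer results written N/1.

Shared (l₁,l₂,l₃)=(1,1,2): N and (l;000)² cancel in I_A²/I_B².
A: Δ = 0!·2!·2!/5! = 1/30; Racah Σ t=0..0: t=0:+1/1 = 1/1; ⇒ 3j(1 1 2; 0 0 0)² = 2/15, sgn +1
B: Δ = 0!·2!·2!/5! = 1/30; Racah Σ t=0..0: t=0:+1/2 = 1/2; ⇒ 3j(1 1 2; 1 0 -1)² = 1/10, sgn -1
I_A²/I_B² = (2/15)/(1/10) = 4/3

4/3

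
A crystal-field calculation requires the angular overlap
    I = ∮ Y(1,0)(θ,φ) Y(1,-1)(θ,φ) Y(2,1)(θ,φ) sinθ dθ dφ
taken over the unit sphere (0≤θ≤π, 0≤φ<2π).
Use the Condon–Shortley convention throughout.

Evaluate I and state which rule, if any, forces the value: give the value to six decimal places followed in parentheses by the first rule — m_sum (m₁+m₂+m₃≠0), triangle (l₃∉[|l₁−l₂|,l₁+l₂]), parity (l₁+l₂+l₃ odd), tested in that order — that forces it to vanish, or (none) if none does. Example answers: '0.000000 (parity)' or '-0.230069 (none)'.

-0.218510 (none)

m-sum 0 ✓  L=4 even ✓  0≤2≤2 ✓
Π(2lᵢ+1) = 3×3×5 = 45
triangle coeff Δ(1,1,2) = 1/30
Σ_t [0,0]: t=0:+1/1 = 1/1
(3j)²=2/15 [(1 1 2; 0 0 0)], sign=+1
Σ_t [0,0]: t=0:+1/2 = 1/2
(3j)²=1/10 [(1 1 2; 0 -1 1)], sign=-1
⇒ 4πI² = 3/5
I = (-1)√(3/5/(4π)) = -0.21850969
No selection rule forces the value: the integral is nonzero (none).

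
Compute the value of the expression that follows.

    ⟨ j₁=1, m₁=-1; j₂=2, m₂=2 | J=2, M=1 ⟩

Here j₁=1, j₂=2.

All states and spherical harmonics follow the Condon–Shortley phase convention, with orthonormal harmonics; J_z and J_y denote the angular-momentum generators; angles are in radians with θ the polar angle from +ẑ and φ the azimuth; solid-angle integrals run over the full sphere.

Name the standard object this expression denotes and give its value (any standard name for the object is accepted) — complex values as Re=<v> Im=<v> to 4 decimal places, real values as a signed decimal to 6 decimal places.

Clebsch–Gordan coefficient, −√(1/3) ≈ -0.577350

This is a Clebsch–Gordan (vector-coupling) coefficient.
triangle: 1!·1!·3!/6! = 6/720
(j±m)!: 0!·2!·4!·0!·3!·1! = 288
prefactor² = (2J+1)·Δ·N² = 12
  k=1: −1/(1!·0!·1!·3!·0!·0!) = -1/6
Σ = -1/6  ⇒  CG² = 12·(-1/6)² = 1/3
CG = −√(1/3) = -0.577350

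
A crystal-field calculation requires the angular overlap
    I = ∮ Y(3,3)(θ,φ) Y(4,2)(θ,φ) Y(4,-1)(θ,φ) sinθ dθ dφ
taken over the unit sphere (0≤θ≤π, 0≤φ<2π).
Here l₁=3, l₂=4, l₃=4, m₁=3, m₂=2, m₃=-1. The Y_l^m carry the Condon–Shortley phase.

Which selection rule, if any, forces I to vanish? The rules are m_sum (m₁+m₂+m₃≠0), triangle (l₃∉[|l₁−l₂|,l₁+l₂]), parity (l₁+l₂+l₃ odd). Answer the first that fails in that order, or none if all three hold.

m_sum

m₁+m₂+m₃ = 3 + 2 − 1 = 4  ✗
triangle: |3−4|=1 ≤ l₃=4 ≤ 3+4=7
parity: l₁+l₂+l₃ = 11 is odd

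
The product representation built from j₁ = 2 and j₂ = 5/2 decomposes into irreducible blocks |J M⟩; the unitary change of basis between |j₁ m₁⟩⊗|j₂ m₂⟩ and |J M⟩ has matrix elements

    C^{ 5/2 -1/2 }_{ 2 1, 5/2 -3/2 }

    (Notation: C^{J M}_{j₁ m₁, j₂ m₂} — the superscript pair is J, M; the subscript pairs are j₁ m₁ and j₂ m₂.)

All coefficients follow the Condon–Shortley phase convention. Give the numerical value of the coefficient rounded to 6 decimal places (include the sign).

triangle: 2!·2!·3!/8! = 24/40320
(j±m)!: 3!·1!·1!·4!·2!·3! = 1728
prefactor² = (2J+1)·Δ·N² = 216/35
  k=0: +1/(0!·2!·1!·1!·1!·2!) = 1/4
  k=1: −1/(1!·1!·0!·0!·2!·3!) = -1/12
Σ = 1/6  ⇒  CG² = 216/35·(1/6)² = 6/35
CG = +√(6/35) = +0.414039

+0.414039  (= +√(6/35))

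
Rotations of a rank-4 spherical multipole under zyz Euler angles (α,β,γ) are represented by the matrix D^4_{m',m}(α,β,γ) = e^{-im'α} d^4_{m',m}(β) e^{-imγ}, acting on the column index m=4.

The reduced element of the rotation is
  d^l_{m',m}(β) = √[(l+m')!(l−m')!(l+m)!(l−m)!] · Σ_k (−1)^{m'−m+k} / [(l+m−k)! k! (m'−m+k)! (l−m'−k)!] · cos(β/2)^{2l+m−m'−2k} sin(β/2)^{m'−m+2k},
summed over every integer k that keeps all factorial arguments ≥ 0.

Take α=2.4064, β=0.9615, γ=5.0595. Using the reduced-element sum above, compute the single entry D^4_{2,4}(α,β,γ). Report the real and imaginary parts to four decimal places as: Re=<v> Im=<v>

Split into d^4_{2,4}(β=0.9615) × two z-phases.
With c≡cos(β/2)=0.886648 and s≡sin(β/2)=0.462444, N=[720·2·40320·1]^{1/2}=7619.763776
Admissible k: 2..2 (factorial args all ≥0)
  k=2: (−1)^0·7619.7638/(1440)·0.8866^6·0.4624^2 = +0.549802
d^4_{2,4}(0.9615) = +0.549802
D = (+0.100242+0.994963i)·(+0.549802)·(+0.181343-0.983420i) = +0.547957+0.045001i

Re=0.5480 Im=0.0450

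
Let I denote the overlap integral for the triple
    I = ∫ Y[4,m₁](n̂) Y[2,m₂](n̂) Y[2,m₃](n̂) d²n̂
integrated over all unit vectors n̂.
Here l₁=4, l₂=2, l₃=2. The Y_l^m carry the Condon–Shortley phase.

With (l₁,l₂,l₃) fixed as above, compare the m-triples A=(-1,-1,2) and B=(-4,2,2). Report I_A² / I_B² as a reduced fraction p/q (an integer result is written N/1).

1/14

Same 4,2,2: normalisation and zero-m 3j drop out of the ratio.
A: Δ: 4! 4! 0! / 9! → 1/630; sum: t=1:−1/144 = -1/144; 3j²(4 2 2; -1 -1 2) = Δ·Π!·Σ² = 1/126  (sign -1)
B: Δ: 4! 4! 0! / 9! → 1/630; sum: t=4:+1/576 = 1/576; 3j²(4 2 2; -4 2 2) = Δ·Π!·Σ² = 1/9  (sign +1)
I_A²/I_B² = (1/126)/(1/9) = 1/14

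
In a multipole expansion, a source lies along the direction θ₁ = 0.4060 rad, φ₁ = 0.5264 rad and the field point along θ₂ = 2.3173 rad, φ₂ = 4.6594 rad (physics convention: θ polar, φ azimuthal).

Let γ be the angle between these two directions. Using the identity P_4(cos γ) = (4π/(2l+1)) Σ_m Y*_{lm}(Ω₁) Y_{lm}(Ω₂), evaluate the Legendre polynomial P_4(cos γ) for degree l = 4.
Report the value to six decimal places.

Summing Y*_{l m}(θ₁,φ₁)·Y_{l m}(θ₂,φ₂) over m ∈ [−4, 4]; prefactor 4π/(2·4+1) = 1.396263:
  term(m=-4) = -0.000940+0.001015i   from Y*(Ω₁)=-0.005487+0.009263i, Y(Ω₂)=+0.125620+0.027032i
  term(m=-3) = -0.023483-0.003968i   from Y*(Ω₁)=-0.000595+0.070833i, Y(Ω₂)=-0.053222+0.331976i
  term(m=-2) = -0.041189-0.094246i   from Y*(Ω₁)=+0.126804+0.222500i, Y(Ω₂)=-0.399368-0.042483i
  term(m=-1) = +0.014697-0.022462i   from Y*(Ω₁)=+0.431612+0.250806i, Y(Ω₂)=+0.002848-0.053696i
  term(m=+0) = -0.099149+0.000000i   from Y*(Ω₁)=+0.276361-0.000000i, Y(Ω₂)=-0.358765+0.000000i
  term(m=+1) = +0.014697+0.022462i   from Y*(Ω₁)=-0.431612+0.250806i, Y(Ω₂)=-0.002848-0.053696i
  term(m=+2) = -0.041189+0.094246i   from Y*(Ω₁)=+0.126804-0.222500i, Y(Ω₂)=-0.399368+0.042483i
  term(m=+3) = -0.023483+0.003968i   from Y*(Ω₁)=+0.000595+0.070833i, Y(Ω₂)=+0.053222+0.331976i
  term(m=+4) = -0.000940-0.001015i   from Y*(Ω₁)=-0.005487-0.009263i, Y(Ω₂)=+0.125620-0.027032i
Accumulated sum -0.200979+0.000000i; after 4π/(2l+1) scaling, -0.280619+0.000000i ⇒ P_4 = -0.280619

-0.280619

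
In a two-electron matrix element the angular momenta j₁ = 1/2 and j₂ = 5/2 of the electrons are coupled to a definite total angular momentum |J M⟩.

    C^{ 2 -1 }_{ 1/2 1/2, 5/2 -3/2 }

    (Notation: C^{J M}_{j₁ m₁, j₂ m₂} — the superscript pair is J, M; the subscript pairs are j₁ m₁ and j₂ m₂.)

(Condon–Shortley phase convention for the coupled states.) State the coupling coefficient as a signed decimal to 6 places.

+√(2/3) ≈ +0.816497

j₁+j₂−J=1  J+j₁−j₂=0  J−j₁+j₂=4  j₁+j₂+J+1=6
(j₁±m₁, j₂±m₂, J±M) = (1,0,1,4,1,3)
P² = 24
sum k=0..0:
  [0] +1/6 = 1/6
S = 1/6
C² = P²·S² = 2/3 ; C = +0.816497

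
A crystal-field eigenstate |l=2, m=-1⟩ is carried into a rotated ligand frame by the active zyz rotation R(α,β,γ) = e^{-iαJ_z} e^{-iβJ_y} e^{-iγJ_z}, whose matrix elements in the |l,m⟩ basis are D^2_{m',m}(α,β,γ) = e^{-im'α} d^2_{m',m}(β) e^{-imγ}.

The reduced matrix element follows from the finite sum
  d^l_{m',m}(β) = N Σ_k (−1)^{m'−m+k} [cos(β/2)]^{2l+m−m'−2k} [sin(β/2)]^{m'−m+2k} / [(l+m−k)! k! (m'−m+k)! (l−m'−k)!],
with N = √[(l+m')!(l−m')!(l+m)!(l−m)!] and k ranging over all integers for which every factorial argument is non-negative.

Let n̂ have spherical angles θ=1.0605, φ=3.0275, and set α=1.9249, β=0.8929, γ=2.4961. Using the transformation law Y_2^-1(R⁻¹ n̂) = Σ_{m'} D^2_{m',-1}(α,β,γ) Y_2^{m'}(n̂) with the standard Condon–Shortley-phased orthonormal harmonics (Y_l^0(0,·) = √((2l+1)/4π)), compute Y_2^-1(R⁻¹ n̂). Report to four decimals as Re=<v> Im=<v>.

Need the full column D^2_{m',-1} for m'=−2..2 at α=1.9249, β=0.8929, γ=2.4961.
cos(β/2)=0.901986, sin(β/2)=0.431766
d^2_{-2,-1}: single k=1 term ⇒ +0.633691;  D = +0.632445+0.039716i
d^2_{-1,-1}: k∈[0..1] ⇒ +0.661909 -0.455007 = +0.206902;  D = -0.059440-0.198181i
d^2_{0,-1}: k∈[0..1] ⇒ -0.776110 +0.177837 = -0.598273;  D = +0.477903-0.359916i
d^2_{1,-1}: k∈[0..1] ⇒ +0.455007 -0.034753 = +0.420253;  D = +0.353539+0.227207i
d^2_{2,-1}: single k=0 term ⇒ -0.145203;  D = -0.031276+0.141795i
Y_2^{m'}(θ=1.0605,φ=3.0275) and Σ D·Y over m':
  (+0.6324+0.0397i)·(+0.2865+0.0665i)  (-0.0594-0.1982i)·(-0.3271-0.0375i)  (+0.4779-0.3599i)·(-0.0897+0.0000i)  (+0.3535+0.2272i)·(+0.3271-0.0375i)  (-0.0313+0.1418i)·(+0.2865-0.0665i)
Y_2^-1(R⁻¹ n̂) = +0.272359+0.256564i

Re=0.2724 Im=0.2566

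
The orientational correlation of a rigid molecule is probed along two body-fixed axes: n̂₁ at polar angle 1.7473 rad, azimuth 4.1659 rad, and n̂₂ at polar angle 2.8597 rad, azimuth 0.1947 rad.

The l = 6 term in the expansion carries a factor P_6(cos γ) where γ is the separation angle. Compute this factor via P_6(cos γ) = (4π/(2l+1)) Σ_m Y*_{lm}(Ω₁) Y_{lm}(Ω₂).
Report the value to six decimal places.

-0.310771

Addition theorem: P_6(cos γ) = (4π/13) Σ_m Y*_{lm}(Ω₁) Y_{lm}(Ω₂), m = −6…6:
  [-6]  conj(Y_{6,-6})(Ω₁) = +0.435624-0.060208i ; Y_{6,-6}(Ω₂) = +0.000088-0.000206i ; Δ = +0.000026-0.000095i
  [-5]  conj(Y_{6,-5})(Ω₁) = +0.108094-0.249285i ; Y_{6,-5}(Ω₂) = -0.001506+0.002214i ; Δ = +0.000389+0.000615i
  [-4]  conj(Y_{6,-4})(Ω₁) = +0.127805+0.180867i ; Y_{6,-4}(Ω₂) = +0.013911-0.013729i ; Δ = +0.004261+0.000761i
  [-3]  conj(Y_{6,-3})(Ω₁) = +0.289690-0.019925i ; Y_{6,-3}(Ω₂) = -0.080318+0.053094i ; Δ = -0.022209+0.016981i
  [-2]  conj(Y_{6,-2})(Ω₁) = -0.069151+0.133536i ; Y_{6,-2}(Ω₂) = +0.291059-0.119437i ; Δ = -0.004178+0.047126i
  [-1]  conj(Y_{6,-1})(Ω₁) = +0.151977+0.249844i ; Y_{6,-1}(Ω₂) = -0.584472+0.115257i ; Δ = -0.117622-0.128511i
  [+0]  conj(Y_{6,0})(Ω₁) = -0.130658-0.000000i ; Y_{6,0}(Ω₂) = +0.327787+0.000000i ; Δ = -0.042828-0.000000i
  [+1]  conj(Y_{6,1})(Ω₁) = -0.151977+0.249844i ; Y_{6,1}(Ω₂) = +0.584472+0.115257i ; Δ = -0.117622+0.128511i
  [+2]  conj(Y_{6,2})(Ω₁) = -0.069151-0.133536i ; Y_{6,2}(Ω₂) = +0.291059+0.119437i ; Δ = -0.004178-0.047126i
  [+3]  conj(Y_{6,3})(Ω₁) = -0.289690-0.019925i ; Y_{6,3}(Ω₂) = +0.080318+0.053094i ; Δ = -0.022209-0.016981i
  [+4]  conj(Y_{6,4})(Ω₁) = +0.127805-0.180867i ; Y_{6,4}(Ω₂) = +0.013911+0.013729i ; Δ = +0.004261-0.000761i
  [+5]  conj(Y_{6,5})(Ω₁) = -0.108094-0.249285i ; Y_{6,5}(Ω₂) = +0.001506+0.002214i ; Δ = +0.000389-0.000615i
  [+6]  conj(Y_{6,6})(Ω₁) = +0.435624+0.060208i ; Y_{6,6}(Ω₂) = +0.000088+0.000206i ; Δ = +0.000026+0.000095i
Accumulated sum -0.321495-0.000000i; after 4π/(2l+1) scaling, -0.310771-0.000000i ⇒ P_6 = -0.310771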